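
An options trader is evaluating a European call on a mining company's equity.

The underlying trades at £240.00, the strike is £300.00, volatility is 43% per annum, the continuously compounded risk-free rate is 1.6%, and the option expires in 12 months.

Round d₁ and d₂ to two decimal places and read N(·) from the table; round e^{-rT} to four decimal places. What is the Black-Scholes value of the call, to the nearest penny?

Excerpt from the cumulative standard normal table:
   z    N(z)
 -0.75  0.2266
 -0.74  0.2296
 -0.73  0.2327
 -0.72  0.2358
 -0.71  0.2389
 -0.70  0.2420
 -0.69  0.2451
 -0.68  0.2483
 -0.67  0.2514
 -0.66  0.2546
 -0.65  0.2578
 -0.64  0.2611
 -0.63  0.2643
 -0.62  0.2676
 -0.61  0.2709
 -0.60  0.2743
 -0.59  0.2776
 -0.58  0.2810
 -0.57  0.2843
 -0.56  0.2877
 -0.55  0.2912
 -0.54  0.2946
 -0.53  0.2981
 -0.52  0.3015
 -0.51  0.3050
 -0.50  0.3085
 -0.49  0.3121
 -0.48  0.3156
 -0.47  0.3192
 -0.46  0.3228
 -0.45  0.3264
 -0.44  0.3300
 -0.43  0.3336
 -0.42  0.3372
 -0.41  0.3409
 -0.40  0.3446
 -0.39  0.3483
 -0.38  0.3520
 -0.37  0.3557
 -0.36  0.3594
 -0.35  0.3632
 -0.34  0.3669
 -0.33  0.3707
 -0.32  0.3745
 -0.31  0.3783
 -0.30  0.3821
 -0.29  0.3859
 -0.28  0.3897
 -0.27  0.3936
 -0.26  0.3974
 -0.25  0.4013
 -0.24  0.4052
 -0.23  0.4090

£23.02

σ√T = 0.43·√1 = 0.4300
ln(S/K) + (r + σ²/2)T = ln(240/300) + (0.016 + 0.43²/2)·1 = -0.2231 + 0.1084 = -0.1147
d₁ = -0.1147 / 0.4300 = -0.2667 which rounds to -0.27
d₂ = d₁ − σ√T = -0.2667 − 0.4300 = -0.6967 which rounds to -0.70
e^(−rT) = e^(−0.016·1) = 0.9841
C = 240·N(-0.27) − 300·0.9841·N(-0.70) = 240·0.3936 − 300·0.9841·0.2420 = 94.4640 − 71.4457 = 23.0183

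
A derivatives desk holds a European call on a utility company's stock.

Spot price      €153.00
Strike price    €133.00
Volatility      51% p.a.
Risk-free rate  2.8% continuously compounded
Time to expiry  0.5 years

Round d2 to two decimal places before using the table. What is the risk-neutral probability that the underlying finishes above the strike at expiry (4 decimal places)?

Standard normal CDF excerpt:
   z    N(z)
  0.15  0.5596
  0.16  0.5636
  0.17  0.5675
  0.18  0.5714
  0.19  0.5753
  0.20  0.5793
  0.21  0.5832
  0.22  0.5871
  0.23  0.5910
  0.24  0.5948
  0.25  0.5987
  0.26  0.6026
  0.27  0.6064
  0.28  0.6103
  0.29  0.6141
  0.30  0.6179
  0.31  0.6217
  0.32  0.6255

σ√T = 0.51·√0.5 = 0.3606
d₁ = [ln(153/133) + (0.028 + ½·0.51²)·0.5] / (σ√T) = (0.1401 + 0.0790) / 0.3606 = 0.6076 → 0.61
d₂ = 0.6076 − 0.3606 = 0.2470 → 0.25
Pr(exercise) under Q = N(d₂) = 0.5987

0.5987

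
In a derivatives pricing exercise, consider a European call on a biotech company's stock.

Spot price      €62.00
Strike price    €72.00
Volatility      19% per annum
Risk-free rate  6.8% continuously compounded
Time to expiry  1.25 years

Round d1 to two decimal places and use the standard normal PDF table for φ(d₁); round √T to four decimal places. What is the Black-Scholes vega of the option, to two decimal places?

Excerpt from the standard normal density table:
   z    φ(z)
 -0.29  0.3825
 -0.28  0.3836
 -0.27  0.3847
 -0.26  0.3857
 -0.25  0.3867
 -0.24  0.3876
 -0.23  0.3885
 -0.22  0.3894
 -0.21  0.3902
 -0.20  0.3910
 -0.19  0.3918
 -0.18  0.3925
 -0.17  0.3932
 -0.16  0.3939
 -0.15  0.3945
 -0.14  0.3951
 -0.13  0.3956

27.10

σ√T = 0.19 × 1.1180 = 0.2124
d₁ = [ln(62/72) + (0.068 + 0.19²/2)·1.25] / 0.2124 = [-0.1495 + 0.1076] / 0.2124 = -0.1976 ≈ -0.20
√T = √1.25 = 1.1180
φ(d₁) = φ(-0.20) = 0.3910
vega = S·φ(d₁)·√T = 62·0.3910·1.1180 = 27.1026
(Call and put vega coincide under Black-Scholes.)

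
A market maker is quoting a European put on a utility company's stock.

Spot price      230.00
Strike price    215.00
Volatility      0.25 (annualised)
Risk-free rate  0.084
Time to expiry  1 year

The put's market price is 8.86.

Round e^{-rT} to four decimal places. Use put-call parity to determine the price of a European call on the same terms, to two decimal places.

e^(−rT) = e^(−0.084·1) = 0.9194
Put-call parity: C − P = S − K·e^(−rT) = 230 − 215·0.9194 = 230 − 197.6710 = 32.3290
C = P + (C − P) = 8.86 + (32.3290) = 41.1890

41.19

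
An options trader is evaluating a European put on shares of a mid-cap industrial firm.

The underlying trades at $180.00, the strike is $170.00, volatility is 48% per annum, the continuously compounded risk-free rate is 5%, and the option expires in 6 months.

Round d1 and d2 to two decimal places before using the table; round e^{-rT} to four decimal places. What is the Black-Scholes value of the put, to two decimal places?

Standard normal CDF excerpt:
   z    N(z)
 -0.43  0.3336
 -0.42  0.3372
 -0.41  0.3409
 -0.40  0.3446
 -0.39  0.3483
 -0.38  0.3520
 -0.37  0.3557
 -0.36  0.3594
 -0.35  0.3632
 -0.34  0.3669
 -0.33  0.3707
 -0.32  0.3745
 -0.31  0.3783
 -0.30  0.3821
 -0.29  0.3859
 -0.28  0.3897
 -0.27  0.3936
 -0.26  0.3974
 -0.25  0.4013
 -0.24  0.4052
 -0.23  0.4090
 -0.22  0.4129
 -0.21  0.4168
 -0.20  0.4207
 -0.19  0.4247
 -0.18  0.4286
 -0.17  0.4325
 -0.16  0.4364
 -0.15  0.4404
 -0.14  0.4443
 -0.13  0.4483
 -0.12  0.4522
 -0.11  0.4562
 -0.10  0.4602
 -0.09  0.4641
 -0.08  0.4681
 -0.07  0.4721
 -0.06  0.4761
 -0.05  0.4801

$16.91

σ√T = 0.48 × 0.7071 = 0.3394
d₁ = [ln(180/170) + (0.05 + 0.48²/2)·0.5] / 0.3394 = [0.0572 + 0.0826] / 0.3394 = 0.4118 ≈ 0.41
d₂ = d₁ − σ√T = 0.4118 − 0.3394 = 0.0724 ≈ 0.07
e^(−rT) = e^(−0.05·0.5) = 0.9753
N(−d₂) = N(-0.07) = 0.4721;  N(−d₁) = N(-0.41) = 0.3409
P = 170·0.9753·0.4721 − 180·0.3409 = 78.2747 − 61.3620 = 16.9127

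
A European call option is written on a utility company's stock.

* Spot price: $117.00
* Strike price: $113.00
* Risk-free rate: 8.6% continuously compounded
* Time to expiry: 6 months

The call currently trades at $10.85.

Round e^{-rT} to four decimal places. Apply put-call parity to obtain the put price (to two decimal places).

$2.09

exp(−rT) = exp(−0.086·0.5) = 0.9579
Put-call parity: C − P = S − K·e^(−rT) = 117 − 113·0.9579 = 117 − 108.2427 = 8.7573
P = C − (C − P) = 10.85 − (8.7573) = 2.0927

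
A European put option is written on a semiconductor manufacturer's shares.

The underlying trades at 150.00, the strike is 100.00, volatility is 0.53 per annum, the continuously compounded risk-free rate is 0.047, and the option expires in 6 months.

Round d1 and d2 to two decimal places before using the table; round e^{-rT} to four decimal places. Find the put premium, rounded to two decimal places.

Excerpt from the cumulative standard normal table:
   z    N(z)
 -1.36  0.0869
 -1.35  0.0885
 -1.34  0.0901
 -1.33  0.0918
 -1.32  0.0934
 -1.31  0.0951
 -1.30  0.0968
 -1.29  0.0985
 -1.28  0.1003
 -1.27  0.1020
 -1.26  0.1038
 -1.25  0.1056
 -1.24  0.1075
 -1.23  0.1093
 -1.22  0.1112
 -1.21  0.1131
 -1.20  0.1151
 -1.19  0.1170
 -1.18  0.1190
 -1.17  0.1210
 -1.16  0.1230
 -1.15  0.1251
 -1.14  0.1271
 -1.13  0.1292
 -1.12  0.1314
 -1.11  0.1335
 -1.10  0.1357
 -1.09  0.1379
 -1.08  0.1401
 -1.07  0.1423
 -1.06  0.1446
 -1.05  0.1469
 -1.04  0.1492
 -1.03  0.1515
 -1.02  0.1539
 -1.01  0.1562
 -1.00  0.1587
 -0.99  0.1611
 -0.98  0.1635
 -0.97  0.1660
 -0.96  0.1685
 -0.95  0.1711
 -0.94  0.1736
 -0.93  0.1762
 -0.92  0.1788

T = 0.5;  σ√T = 0.3748
ln(S/K) + (r + σ²/2)T = ln(150/100) + (0.047 + 0.53²/2)·0.5 = 0.4055 + 0.0937 = 0.4992
d₁ = 0.4992 / 0.3748 = 1.3320 ≈ 1.33
d₂ = d₁ − σ√T = 1.3320 − 0.3748 = 0.9572 ≈ 0.96
e^(−rT) = e^(−0.047·0.5) = 0.9768
N(−d₂) = N(-0.96) = 0.1685;  N(−d₁) = N(-1.33) = 0.0918
P = 100·0.9768·0.1685 − 150·0.0918 = 16.4591 − 13.7700 = 2.6891

2.69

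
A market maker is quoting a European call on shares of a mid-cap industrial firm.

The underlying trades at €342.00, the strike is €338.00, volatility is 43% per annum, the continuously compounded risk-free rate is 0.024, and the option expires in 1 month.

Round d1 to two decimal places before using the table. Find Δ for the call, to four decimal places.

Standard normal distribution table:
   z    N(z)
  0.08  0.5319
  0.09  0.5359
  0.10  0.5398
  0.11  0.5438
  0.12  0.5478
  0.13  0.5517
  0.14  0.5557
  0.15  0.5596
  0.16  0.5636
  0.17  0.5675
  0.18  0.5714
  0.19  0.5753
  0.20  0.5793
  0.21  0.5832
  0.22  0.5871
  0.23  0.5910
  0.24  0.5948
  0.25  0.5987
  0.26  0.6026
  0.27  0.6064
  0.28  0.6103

T = 0.08333;  σ√T = 0.1241
d₁ = [ln(342/338) + (0.024 + 0.43²/2)·0.08333] / 0.1241 = [0.0118 + 0.0097] / 0.1241 = 0.1730 ⇒ 0.17
N(d₁) = N(0.17) = 0.5675
Δ_call = N(d₁) = 0.5675

0.5675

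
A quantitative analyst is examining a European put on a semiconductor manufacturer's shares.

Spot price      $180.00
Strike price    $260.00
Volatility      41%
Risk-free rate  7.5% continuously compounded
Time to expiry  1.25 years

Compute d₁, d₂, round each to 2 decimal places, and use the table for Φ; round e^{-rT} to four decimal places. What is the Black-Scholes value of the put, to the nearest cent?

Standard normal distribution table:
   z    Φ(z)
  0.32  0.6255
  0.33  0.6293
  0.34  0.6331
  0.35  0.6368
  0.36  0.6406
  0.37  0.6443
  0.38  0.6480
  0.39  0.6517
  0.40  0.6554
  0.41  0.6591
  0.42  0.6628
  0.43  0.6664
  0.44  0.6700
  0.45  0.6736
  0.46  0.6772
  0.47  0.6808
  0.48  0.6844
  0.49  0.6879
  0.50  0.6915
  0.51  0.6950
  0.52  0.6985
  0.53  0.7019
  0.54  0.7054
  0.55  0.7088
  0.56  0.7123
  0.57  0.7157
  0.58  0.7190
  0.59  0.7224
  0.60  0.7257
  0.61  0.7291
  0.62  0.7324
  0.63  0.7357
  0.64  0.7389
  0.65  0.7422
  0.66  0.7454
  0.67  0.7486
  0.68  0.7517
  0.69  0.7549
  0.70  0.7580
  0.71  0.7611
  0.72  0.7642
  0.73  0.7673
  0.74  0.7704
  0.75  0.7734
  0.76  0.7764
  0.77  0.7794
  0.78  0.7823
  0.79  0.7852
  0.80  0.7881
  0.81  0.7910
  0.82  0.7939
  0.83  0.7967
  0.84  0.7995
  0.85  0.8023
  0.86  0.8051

σ√T = 0.41 × 1.1180 = 0.4584
d₁ = [ln(180/260) + (0.075 + ½·0.41²)·1.25] / (σ√T) = (-0.3677 + 0.1988) / 0.4584 = -0.3685 ≈ -0.37
d₂ = -0.3685 − 0.4584 = -0.8269 ≈ -0.83
e^(−rT) = e^(−0.075·1.25) = 0.9105
N(−d₂) = N(0.83) = 0.7967;  N(−d₁) = N(0.37) = 0.6443
P = 260·0.9105·0.7967 − 180·0.6443 = 188.6028 − 115.9740 = 72.6288

$72.63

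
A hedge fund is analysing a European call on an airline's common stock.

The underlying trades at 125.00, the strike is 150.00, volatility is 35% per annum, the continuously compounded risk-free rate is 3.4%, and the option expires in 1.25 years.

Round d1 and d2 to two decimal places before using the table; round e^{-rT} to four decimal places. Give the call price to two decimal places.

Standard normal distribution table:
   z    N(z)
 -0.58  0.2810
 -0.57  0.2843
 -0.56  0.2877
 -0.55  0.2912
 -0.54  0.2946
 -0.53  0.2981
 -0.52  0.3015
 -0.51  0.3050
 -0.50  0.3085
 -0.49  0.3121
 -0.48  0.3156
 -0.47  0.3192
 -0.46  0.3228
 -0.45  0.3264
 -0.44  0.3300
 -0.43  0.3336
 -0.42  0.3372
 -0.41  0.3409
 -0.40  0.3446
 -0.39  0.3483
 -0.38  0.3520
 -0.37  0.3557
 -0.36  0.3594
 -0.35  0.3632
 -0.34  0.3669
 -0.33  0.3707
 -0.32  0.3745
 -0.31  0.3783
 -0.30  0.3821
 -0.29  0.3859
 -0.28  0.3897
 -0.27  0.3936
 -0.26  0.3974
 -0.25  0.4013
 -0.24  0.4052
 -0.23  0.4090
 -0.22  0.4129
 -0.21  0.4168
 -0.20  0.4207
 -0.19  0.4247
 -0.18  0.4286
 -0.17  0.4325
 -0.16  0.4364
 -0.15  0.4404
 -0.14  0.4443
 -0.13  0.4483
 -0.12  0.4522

σ√T = 0.35 × 1.1180 = 0.3913
d₁ = [ln(125/150) + (0.034 + 0.35²/2)·1.25] / 0.3913 = [-0.1823 + 0.1191] / 0.3913 = -0.1617 → -0.16
d₂ = d₁ − σ√T = -0.1617 − 0.3913 = -0.5530 → -0.55
e^(−rT) = e^(−0.034·1.25) = 0.9584
N(d₁) = N(-0.16) = 0.4364;  N(d₂) = N(-0.55) = 0.2912
C = 125·0.4364 − 150·0.9584·0.2912 = 54.5500 − 41.8629 = 12.6871

12.69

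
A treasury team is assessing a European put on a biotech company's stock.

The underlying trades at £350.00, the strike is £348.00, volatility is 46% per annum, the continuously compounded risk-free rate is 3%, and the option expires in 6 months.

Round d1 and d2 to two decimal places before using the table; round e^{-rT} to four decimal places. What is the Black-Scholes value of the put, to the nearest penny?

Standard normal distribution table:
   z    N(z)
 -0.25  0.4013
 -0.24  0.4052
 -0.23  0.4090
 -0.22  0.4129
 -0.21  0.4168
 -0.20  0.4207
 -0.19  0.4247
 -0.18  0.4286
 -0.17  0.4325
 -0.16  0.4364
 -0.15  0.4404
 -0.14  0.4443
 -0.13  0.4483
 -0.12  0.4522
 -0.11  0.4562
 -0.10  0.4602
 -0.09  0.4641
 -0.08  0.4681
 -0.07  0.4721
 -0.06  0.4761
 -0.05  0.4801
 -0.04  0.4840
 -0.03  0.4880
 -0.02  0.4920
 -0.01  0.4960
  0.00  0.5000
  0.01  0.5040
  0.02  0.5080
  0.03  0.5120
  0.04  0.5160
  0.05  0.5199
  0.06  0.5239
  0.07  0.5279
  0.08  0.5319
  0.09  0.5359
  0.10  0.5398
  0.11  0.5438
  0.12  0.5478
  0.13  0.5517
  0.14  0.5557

σ√T = 0.46 × 0.7071 = 0.3253
d₁ = [ln(350/348) + (0.03 + ½·0.46²)·0.5] / (σ√T) = (0.0057 + 0.0679) / 0.3253 = 0.2264 → 0.23
d₂ = 0.2264 − 0.3253 = -0.0989 → -0.10
exp(−rT) = exp(−0.03·0.5) = 0.9851
N(−d₂) = N(0.10) = 0.5398;  N(−d₁) = N(-0.23) = 0.4090
P = 348·0.9851·0.5398 − 350·0.4090 = 185.0514 − 143.1500 = 41.9014

£41.90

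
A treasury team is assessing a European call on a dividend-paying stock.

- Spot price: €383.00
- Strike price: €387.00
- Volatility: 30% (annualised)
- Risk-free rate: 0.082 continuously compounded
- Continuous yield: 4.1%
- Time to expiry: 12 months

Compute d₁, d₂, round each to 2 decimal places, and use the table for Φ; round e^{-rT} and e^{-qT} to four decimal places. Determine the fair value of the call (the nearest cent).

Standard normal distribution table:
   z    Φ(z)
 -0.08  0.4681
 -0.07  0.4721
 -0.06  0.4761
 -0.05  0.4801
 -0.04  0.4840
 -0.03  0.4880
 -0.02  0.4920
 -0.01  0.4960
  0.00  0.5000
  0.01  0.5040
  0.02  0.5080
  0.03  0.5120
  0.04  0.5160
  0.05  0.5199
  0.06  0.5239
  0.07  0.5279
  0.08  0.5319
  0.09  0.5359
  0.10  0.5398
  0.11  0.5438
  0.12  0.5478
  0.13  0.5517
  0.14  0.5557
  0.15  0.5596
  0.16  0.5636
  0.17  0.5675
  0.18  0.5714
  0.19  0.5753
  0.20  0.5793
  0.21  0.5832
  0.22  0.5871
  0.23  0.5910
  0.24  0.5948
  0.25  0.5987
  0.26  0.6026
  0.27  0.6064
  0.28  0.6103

€48.91

σ√T = 0.3 × 1.0000 = 0.3000
d₁ = [ln(383/387) + (0.082 − 0.041 + ½·0.3²)·1] / (σ√T) = (-0.0104 + 0.0860) / 0.3000 = 0.2520 ≈ 0.25
d₂ = 0.2520 − 0.3000 = -0.0480 ≈ -0.05
exp(−qT) = exp(−0.041·1) = 0.9598;  exp(−rT) = exp(−0.082·1) = 0.9213
N(d₁) = N(0.25) = 0.5987;  N(d₂) = N(-0.05) = 0.4801
C = 383·0.9598·0.5987 − 387·0.9213·0.4801 = 220.0842 − 171.1763 = 48.9078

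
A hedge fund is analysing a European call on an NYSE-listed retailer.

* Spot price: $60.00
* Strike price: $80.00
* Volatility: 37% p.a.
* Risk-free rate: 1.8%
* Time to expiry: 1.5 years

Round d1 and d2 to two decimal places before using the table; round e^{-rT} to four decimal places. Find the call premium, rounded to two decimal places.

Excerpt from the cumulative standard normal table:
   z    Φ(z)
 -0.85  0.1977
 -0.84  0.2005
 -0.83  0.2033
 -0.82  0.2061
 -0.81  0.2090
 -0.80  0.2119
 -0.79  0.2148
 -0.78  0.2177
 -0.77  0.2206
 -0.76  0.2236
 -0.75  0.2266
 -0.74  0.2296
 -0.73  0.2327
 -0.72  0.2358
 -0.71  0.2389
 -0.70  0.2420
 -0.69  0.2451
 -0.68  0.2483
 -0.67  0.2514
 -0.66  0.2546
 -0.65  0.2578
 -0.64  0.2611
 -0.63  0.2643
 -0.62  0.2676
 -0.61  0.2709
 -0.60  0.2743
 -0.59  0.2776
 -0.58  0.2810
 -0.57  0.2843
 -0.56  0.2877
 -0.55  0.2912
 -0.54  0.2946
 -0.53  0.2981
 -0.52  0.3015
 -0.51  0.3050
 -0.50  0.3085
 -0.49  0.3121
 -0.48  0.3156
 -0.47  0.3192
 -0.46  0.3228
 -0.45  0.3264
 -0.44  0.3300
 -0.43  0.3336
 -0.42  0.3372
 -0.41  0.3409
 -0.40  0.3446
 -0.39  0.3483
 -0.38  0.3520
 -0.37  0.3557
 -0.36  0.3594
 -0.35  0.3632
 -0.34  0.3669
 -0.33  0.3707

$5.29

T = 1.5;  σ√T = 0.4532
ln(S/K) + (r + σ²/2)T = ln(60/80) + (0.018 + 0.37²/2)·1.5 = -0.2877 + 0.1297 = -0.1580
d₁ = -0.1580 / 0.4532 = -0.3487 which rounds to -0.35
d₂ = d₁ − σ√T = -0.3487 − 0.4532 = -0.8018 which rounds to -0.80
e^(−rT) = e^(−0.018·1.5) = 0.9734
N(d₁) = N(-0.35) = 0.3632;  N(d₂) = N(-0.80) = 0.2119
C = 60·0.3632 − 80·0.9734·0.2119 = 21.7920 − 16.5011 = 5.2909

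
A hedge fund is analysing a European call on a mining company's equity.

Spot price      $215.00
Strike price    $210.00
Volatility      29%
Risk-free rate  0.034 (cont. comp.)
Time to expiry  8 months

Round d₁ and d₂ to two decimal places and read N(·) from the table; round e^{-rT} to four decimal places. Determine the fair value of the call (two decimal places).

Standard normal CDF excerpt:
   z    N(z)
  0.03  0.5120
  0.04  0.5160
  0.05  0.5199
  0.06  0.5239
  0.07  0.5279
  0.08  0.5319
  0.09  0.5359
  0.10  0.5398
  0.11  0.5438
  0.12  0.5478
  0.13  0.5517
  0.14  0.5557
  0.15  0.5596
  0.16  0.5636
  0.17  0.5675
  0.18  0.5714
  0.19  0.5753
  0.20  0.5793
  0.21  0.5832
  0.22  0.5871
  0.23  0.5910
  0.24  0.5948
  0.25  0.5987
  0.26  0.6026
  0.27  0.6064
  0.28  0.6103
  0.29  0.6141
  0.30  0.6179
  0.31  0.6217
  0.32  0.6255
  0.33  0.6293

$24.47

σ√T = 0.29 × 0.8165 = 0.2368
d₁ = [ln(215/210) + (0.034 + 0.29²/2)·0.6667] / 0.2368 = [0.0235 + 0.0507] / 0.2368 = 0.3135 ≈ 0.31
d₂ = d₁ − σ√T = 0.3135 − 0.2368 = 0.0767 ≈ 0.08
exp(−rT) = exp(−0.034·0.6667) = 0.9776
N(d₁) = N(0.31) = 0.6217;  N(d₂) = N(0.08) = 0.5319
C = 215·0.6217 − 210·0.9776·0.5319 = 133.6655 − 109.1969 = 24.4686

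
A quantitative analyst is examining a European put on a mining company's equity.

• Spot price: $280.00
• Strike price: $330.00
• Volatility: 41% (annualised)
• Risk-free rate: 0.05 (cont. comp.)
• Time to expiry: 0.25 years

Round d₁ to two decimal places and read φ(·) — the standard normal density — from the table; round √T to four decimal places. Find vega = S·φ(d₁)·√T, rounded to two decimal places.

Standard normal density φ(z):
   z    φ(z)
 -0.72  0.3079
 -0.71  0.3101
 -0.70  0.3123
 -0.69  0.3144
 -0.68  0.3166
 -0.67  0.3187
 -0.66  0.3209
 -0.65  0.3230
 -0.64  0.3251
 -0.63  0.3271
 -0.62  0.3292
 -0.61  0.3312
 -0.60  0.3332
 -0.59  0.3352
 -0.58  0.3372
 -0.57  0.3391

σ√T = 0.41·√0.25 = 0.2050
d₁ = [ln(280/330) + (0.05 + ½·0.41²)·0.25] / (σ√T) = (-0.1643 + 0.0335) / 0.2050 = -0.6380 ≈ -0.64
√T = √0.25 = 0.5000
φ(d₁) = φ(-0.64) = 0.3251
vega = S·φ(d₁)·√T = 280·0.3251·0.5000 = 45.5140
(Vega is the same for a European call and put with the same parameters.)

45.51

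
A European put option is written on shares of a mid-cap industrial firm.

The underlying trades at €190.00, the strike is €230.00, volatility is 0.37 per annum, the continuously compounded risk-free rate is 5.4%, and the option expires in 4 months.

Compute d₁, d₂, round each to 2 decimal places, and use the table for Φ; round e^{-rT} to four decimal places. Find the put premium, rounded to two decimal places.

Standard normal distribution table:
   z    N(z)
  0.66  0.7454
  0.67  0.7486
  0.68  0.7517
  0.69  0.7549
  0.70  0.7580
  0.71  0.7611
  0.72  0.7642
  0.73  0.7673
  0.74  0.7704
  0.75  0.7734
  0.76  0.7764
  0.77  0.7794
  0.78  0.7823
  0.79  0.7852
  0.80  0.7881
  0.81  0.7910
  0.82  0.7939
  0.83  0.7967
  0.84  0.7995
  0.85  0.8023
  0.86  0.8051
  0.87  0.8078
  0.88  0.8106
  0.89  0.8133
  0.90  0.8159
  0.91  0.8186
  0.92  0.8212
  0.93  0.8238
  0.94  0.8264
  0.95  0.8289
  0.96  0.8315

€41.49

T = 0.3333;  σ√T = 0.2136
d₁ = [ln(190/230) + (0.054 + ½·0.37²)·0.3333] / (σ√T) = (-0.1911 + 0.0408) / 0.2136 = -0.7033 ≈ -0.70
d₂ = -0.7033 − 0.2136 = -0.9169 ≈ -0.92
exp(−rT) = exp(−0.054·0.3333) = 0.9822
N(−d₂) = N(0.92) = 0.8212;  N(−d₁) = N(0.70) = 0.7580
P = 230·0.9822·0.8212 − 190·0.7580 = 185.5140 − 144.0200 = 41.4940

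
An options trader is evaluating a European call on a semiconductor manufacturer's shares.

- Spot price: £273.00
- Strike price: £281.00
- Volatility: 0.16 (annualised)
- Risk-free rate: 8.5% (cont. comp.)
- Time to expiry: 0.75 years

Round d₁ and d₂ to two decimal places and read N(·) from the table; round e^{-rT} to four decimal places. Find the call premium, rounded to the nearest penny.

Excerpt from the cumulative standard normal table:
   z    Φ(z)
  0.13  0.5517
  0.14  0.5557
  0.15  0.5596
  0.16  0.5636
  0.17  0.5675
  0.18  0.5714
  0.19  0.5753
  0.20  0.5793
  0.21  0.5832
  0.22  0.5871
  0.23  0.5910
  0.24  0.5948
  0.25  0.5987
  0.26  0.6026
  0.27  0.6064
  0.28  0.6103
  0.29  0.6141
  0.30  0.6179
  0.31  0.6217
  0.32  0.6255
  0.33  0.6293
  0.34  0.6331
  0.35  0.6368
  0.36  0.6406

£20.12

σ√T = 0.16·√0.75 = 0.1386
d₁ = [ln(273/281) + (0.085 + ½·0.16²)·0.75] / (σ√T) = (-0.0289 + 0.0734) / 0.1386 = 0.3209 ≈ 0.32
d₂ = 0.3209 − 0.1386 = 0.1823 ≈ 0.18
e^(−rT) = e^(−0.085·0.75) = 0.9382
N(d₁) = N(0.32) = 0.6255;  N(d₂) = N(0.18) = 0.5714
C = 273·0.6255 − 281·0.9382·0.5714 = 170.7615 − 150.6406 = 20.1209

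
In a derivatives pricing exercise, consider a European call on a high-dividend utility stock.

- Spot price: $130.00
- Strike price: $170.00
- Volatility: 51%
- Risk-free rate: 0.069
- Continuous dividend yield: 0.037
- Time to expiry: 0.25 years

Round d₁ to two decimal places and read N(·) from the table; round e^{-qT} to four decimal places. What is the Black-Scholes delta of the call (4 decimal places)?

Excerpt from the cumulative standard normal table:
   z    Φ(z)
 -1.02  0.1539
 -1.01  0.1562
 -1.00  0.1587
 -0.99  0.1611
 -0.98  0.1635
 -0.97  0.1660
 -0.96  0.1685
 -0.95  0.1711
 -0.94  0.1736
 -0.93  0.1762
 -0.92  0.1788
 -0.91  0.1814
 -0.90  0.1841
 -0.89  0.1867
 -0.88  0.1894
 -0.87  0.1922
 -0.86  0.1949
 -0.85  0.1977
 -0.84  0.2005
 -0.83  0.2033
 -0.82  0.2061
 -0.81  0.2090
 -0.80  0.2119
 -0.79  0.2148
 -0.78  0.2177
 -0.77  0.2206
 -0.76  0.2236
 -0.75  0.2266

0.1850

T = 0.25;  σ√T = 0.2550
ln(S/K) + (r − q + σ²/2)T = ln(130/170) + (0.069 − 0.037 + 0.51²/2)·0.25 = -0.2683 + 0.0405 = -0.2278
d₁ = -0.2278 / 0.2550 = -0.8931 → -0.89
N(d₁) = N(-0.89) = 0.1867
Δ_call = exp(−qT)·N(d₁) = 0.9908·0.1867 = 0.1850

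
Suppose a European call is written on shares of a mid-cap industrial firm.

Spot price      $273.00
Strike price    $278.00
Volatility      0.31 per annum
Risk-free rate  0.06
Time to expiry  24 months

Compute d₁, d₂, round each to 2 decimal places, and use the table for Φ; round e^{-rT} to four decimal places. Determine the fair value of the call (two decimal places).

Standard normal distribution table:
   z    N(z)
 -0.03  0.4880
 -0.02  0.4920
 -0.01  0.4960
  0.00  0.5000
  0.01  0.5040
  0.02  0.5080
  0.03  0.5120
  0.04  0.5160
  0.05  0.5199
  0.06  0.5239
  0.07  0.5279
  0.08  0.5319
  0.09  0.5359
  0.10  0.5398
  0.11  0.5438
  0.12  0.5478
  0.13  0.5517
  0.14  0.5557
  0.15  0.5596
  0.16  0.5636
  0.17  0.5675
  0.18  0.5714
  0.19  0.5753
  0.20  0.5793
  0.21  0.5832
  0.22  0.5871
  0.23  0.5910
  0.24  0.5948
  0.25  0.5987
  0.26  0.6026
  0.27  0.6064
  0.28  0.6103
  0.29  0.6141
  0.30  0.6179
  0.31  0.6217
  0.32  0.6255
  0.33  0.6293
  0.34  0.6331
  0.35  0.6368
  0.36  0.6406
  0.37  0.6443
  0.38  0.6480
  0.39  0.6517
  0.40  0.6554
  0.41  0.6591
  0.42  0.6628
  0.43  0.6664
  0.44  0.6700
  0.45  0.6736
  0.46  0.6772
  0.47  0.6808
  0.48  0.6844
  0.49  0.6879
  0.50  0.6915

$59.63

T = 2;  σ√T = 0.4384
ln(S/K) + (r + σ²/2)T = ln(273/278) + (0.06 + 0.31²/2)·2 = -0.0181 + 0.2161 = 0.1980
d₁ = 0.1980 / 0.4384 = 0.4515 → 0.45
d₂ = d₁ − σ√T = 0.4515 − 0.4384 = 0.0131 → 0.01
e^(−rT) = e^(−0.06·2) = 0.8869
C = 273·N(0.45) − 278·0.8869·N(0.01) = 273·0.6736 − 278·0.8869·0.5040 = 183.8928 − 124.2653 = 59.6275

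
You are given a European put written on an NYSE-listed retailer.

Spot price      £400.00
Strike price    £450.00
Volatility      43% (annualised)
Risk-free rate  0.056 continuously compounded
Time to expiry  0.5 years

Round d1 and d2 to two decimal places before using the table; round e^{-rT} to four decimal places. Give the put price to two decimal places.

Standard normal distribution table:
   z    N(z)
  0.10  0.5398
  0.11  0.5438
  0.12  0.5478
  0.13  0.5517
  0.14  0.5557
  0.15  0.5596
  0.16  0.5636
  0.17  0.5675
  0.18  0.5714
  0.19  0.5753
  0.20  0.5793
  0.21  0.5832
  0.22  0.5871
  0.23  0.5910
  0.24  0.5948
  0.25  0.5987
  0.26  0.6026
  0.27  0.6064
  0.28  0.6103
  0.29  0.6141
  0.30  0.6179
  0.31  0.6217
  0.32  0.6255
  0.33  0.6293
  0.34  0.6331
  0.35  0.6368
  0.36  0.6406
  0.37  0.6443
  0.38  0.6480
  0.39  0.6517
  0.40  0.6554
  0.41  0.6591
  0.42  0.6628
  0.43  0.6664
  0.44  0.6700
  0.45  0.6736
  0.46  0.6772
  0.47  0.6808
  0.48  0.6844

£72.47

T = 0.5;  σ√T = 0.3041
d₁ = [ln(400/450) + (0.056 + 0.43²/2)·0.5] / 0.3041 = [-0.1178 + 0.0742] / 0.3041 = -0.1433 which rounds to -0.14
d₂ = d₁ − σ√T = -0.1433 − 0.3041 = -0.4473 which rounds to -0.45
e^(−rT) = e^(−0.056·0.5) = 0.9724
P = 450·0.9724·N(0.45) − 400·N(0.14) = 450·0.9724·0.6736 − 400·0.5557 = 294.7539 − 222.2800 = 72.4739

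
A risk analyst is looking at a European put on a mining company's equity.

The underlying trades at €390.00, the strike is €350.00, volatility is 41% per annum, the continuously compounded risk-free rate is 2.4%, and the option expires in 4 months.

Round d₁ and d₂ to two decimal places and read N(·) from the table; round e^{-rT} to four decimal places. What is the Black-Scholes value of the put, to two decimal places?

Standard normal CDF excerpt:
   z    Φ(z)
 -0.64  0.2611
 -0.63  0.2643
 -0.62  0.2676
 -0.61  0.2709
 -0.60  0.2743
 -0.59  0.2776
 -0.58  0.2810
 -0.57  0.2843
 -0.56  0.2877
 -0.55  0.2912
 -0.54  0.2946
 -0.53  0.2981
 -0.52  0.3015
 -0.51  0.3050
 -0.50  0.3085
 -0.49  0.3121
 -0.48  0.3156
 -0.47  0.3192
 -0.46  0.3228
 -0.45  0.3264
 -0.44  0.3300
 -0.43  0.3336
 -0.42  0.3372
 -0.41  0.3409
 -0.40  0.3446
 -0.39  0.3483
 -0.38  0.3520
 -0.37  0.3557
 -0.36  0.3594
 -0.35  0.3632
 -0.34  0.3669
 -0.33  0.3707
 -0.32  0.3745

€17.85

σ√T = 0.41·√0.3333 = 0.2367
d₁ = [ln(390/350) + (0.024 + 0.41²/2)·0.3333] / 0.2367 = [0.1082 + 0.0360] / 0.2367 = 0.6093 ⇒ 0.61
d₂ = d₁ − σ√T = 0.6093 − 0.2367 = 0.3726 ⇒ 0.37
exp(−rT) = exp(−0.024·0.3333) = 0.9920
N(−d₂) = N(-0.37) = 0.3557;  N(−d₁) = N(-0.61) = 0.2709
P = 350·0.9920·0.3557 − 390·0.2709 = 123.4990 − 105.6510 = 17.8480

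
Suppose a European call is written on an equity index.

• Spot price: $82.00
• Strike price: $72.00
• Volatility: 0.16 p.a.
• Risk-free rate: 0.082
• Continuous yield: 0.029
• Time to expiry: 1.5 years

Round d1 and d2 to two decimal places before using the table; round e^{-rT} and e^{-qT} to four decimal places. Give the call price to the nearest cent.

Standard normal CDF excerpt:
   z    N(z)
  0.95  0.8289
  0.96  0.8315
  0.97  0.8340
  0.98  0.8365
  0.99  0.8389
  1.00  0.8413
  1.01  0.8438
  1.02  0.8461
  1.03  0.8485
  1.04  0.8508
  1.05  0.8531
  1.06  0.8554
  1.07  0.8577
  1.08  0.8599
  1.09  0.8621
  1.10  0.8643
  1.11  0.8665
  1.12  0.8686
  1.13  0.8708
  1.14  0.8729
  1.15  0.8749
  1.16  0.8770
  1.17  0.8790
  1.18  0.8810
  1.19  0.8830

σ√T = 0.16·√1.5 = 0.1960
d₁ = [ln(82/72) + (0.082 − 0.029 + 0.16²/2)·1.5] / 0.1960 = [0.1301 + 0.0987] / 0.1960 = 1.1674 which rounds to 1.17
d₂ = d₁ − σ√T = 1.1674 − 0.1960 = 0.9714 which rounds to 0.97
exp(−qT) = exp(−0.029·1.5) = 0.9574;  exp(−rT) = exp(−0.082·1.5) = 0.8843
C = 82·0.9574·N(1.17) − 72·0.8843·N(0.97) = 82·0.9574·0.8790 − 72·0.8843·0.8340 = 69.0075 − 53.1004 = 15.9070

$15.91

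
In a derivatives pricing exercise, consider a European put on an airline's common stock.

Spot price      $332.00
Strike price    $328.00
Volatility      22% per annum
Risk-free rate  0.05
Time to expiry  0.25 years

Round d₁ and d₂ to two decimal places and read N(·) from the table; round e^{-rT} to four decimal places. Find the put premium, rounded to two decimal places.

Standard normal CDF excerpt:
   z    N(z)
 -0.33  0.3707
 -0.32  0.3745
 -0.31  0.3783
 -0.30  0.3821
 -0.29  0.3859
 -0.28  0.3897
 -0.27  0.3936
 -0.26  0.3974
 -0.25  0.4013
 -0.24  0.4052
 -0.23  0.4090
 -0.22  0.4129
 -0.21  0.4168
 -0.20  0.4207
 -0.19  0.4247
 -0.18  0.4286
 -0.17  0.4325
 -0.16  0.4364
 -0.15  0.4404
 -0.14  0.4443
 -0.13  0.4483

$10.72

σ√T = 0.22 × 0.5000 = 0.1100
d₁ = [ln(332/328) + (0.05 + ½·0.22²)·0.25] / (σ√T) = (0.0121 + 0.0186) / 0.1100 = 0.2788 → 0.28
d₂ = 0.2788 − 0.1100 = 0.1688 → 0.17
exp(−rT) = exp(−0.05·0.25) = 0.9876
P = 328·0.9876·N(-0.17) − 332·N(-0.28) = 328·0.9876·0.4325 − 332·0.3897 = 140.1009 − 129.3804 = 10.7205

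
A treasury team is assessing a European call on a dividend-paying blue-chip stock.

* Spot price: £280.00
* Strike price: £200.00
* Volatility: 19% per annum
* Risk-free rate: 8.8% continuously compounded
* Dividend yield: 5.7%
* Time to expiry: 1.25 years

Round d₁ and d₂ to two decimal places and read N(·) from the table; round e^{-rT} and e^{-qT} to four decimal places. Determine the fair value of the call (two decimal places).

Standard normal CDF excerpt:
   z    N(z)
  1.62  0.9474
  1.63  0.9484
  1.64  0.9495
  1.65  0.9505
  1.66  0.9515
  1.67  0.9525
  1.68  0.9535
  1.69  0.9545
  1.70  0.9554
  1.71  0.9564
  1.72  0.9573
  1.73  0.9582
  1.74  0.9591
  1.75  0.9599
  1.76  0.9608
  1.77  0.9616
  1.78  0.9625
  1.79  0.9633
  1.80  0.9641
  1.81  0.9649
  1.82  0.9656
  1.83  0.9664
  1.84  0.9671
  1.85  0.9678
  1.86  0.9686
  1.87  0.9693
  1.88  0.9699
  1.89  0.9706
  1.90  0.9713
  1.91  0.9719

σ√T = 0.19·√1.25 = 0.2124
d₁ = [ln(280/200) + (0.088 − 0.057 + 0.19²/2)·1.25] / 0.2124 = [0.3365 + 0.0613] / 0.2124 = 1.8726 → 1.87
d₂ = d₁ − σ√T = 1.8726 − 0.2124 = 1.6601 → 1.66
exp(−qT) = exp(−0.057·1.25) = 0.9312;  exp(−rT) = exp(−0.088·1.25) = 0.8958
N(d₁) = N(1.87) = 0.9693;  N(d₂) = N(1.66) = 0.9515
C = 280·0.9312·0.9693 − 200·0.8958·0.9515 = 252.7314 − 170.4707 = 82.2607

£82.26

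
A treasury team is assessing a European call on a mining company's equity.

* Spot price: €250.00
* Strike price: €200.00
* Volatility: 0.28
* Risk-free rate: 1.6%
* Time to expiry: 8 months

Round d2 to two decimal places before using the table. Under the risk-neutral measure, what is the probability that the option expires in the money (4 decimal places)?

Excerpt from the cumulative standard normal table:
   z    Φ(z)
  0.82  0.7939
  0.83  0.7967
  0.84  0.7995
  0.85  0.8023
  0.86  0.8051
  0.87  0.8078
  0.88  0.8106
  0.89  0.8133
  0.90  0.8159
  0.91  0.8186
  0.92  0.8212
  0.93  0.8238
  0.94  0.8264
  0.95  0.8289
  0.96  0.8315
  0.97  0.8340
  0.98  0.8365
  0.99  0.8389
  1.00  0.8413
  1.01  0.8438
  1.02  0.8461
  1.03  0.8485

0.8186

σ√T = 0.28 × 0.8165 = 0.2286
d₁ = [ln(250/200) + (0.016 + 0.28²/2)·0.6667] / 0.2286 = [0.2231 + 0.0368] / 0.2286 = 1.1370 ≈ 1.14
d₂ = d₁ − σ√T = 1.1370 − 0.2286 = 0.9084 ≈ 0.91
Pr(exercise) under Q = N(d₂) = 0.8186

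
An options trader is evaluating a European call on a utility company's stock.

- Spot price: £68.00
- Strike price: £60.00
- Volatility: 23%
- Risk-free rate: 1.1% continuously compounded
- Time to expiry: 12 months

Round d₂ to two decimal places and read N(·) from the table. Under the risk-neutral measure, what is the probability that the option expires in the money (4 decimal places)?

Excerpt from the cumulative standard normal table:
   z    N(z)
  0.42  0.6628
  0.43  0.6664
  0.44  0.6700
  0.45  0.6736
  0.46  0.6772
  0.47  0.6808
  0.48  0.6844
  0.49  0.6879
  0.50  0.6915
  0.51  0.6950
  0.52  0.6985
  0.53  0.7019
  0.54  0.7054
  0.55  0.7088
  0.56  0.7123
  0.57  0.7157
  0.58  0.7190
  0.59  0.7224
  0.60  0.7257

T = 1;  σ√T = 0.2300
d₁ = [ln(68/60) + (0.011 + ½·0.23²)·1] / (σ√T) = (0.1252 + 0.0374) / 0.2300 = 0.7070 ≈ 0.71
d₂ = 0.7070 − 0.2300 = 0.4770 ≈ 0.48
Pr(exercise) under Q = N(d₂) = 0.6844

0.6844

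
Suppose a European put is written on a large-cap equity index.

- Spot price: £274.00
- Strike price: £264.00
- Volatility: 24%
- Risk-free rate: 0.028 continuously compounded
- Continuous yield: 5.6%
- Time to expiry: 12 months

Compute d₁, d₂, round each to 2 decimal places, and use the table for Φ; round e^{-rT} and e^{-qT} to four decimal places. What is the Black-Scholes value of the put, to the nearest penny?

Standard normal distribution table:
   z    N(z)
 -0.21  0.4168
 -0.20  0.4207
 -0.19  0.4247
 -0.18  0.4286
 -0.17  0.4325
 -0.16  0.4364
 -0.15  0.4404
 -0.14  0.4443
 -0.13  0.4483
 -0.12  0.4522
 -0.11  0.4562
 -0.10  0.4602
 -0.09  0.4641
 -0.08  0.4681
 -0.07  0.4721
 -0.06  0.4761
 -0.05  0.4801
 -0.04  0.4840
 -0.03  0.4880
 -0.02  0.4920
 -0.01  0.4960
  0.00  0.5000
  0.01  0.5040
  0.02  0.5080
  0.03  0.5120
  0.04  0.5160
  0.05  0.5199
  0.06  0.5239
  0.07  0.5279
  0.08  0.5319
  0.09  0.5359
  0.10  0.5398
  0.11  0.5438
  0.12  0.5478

T = 1;  σ√T = 0.2400
d₁ = [ln(274/264) + (0.028 − 0.056 + 0.24²/2)·1] / 0.2400 = [0.0372 + 0.0008] / 0.2400 = 0.1582 → 0.16
d₂ = d₁ − σ√T = 0.1582 − 0.2400 = -0.0818 → -0.08
exp(−qT) = exp(−0.056·1) = 0.9455;  exp(−rT) = exp(−0.028·1) = 0.9724
N(−d₂) = N(0.08) = 0.5319;  N(−d₁) = N(-0.16) = 0.4364
P = 264·0.9724·0.5319 − 274·0.9455·0.4364 = 136.5460 − 113.0568 = 23.4891

£23.49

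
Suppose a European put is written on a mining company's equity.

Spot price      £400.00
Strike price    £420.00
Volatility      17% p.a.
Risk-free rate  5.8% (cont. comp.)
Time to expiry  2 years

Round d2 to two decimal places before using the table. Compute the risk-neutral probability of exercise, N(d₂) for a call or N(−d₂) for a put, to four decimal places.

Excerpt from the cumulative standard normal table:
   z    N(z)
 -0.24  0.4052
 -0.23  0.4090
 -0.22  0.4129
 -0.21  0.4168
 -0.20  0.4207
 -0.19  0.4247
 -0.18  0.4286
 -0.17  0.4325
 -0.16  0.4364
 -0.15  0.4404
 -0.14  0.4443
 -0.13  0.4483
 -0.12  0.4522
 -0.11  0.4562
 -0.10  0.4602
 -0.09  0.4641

0.4364

σ√T = 0.17 × 1.4142 = 0.2404
ln(S/K) + (r + σ²/2)T = ln(400/420) + (0.058 + 0.17²/2)·2 = -0.0488 + 0.1449 = 0.0961
d₁ = 0.0961 / 0.2404 = 0.3998 → 0.40
d₂ = d₁ − σ√T = 0.3998 − 0.2404 = 0.1593 → 0.16
Risk-neutral Pr[S_T < K] = N(−d₂) = N(-0.16) = 0.4364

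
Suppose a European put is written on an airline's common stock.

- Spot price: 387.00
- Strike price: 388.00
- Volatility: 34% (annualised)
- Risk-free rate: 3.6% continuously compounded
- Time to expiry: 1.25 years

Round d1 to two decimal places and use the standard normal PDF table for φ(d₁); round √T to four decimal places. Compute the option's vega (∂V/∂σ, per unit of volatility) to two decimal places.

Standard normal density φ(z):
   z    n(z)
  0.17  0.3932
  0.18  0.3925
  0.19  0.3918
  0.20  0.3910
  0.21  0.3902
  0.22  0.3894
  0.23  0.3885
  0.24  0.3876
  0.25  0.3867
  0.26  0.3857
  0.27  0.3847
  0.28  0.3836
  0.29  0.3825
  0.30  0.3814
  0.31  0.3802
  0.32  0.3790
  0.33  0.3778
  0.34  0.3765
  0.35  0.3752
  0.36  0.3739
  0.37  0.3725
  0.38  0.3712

165.02

T = 1.25;  σ√T = 0.3801
d₁ = [ln(387/388) + (0.036 + 0.34²/2)·1.25] / 0.3801 = [-0.0026 + 0.1173] / 0.3801 = 0.3017 → 0.30
√T = √1.25 = 1.1180
φ(d₁) = φ(0.30) = 0.3814
vega = S·φ(d₁)·√T = 387·0.3814·1.1180 = 165.0188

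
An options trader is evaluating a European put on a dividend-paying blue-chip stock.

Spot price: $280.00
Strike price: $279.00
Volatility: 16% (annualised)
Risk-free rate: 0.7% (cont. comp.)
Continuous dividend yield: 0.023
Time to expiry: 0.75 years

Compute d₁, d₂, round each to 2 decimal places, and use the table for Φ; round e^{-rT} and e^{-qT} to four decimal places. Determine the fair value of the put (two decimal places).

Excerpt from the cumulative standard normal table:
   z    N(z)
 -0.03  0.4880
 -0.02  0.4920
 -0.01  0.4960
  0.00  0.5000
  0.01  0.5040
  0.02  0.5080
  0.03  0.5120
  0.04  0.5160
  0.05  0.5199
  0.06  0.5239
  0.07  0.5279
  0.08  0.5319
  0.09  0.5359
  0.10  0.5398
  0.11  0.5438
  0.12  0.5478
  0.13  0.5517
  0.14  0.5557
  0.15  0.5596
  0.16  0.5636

σ√T = 0.16·√0.75 = 0.1386
d₁ = [ln(280/279) + (0.007 − 0.023 + ½·0.16²)·0.75] / (σ√T) = (0.0036 − 0.0024) / 0.1386 = 0.0085 ⇒ 0.01
d₂ = 0.0085 − 0.1386 = -0.1301 ⇒ -0.13
e^(−qT) = e^(−0.023·0.75) = 0.9829;  e^(−rT) = e^(−0.007·0.75) = 0.9948
P = 279·0.9948·N(0.13) − 280·0.9829·N(-0.01) = 279·0.9948·0.5517 − 280·0.9829·0.4960 = 153.1239 − 136.5052 = 16.6187

$16.62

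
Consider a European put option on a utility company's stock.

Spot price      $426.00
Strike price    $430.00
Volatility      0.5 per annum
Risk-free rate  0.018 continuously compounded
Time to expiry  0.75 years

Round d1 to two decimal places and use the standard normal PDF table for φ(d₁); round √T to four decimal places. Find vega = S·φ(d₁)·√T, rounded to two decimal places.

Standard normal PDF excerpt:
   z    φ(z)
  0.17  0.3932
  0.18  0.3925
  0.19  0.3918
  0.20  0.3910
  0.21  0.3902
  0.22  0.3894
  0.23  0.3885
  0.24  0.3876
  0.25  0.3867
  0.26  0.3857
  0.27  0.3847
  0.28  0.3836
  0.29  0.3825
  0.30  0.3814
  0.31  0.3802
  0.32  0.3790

σ√T = 0.5 × 0.8660 = 0.4330
d₁ = [ln(426/430) + (0.018 + ½·0.5²)·0.75] / (σ√T) = (-0.0093 + 0.1072) / 0.4330 = 0.2261 ≈ 0.23
√T = √0.75 = 0.8660
φ(d₁) = φ(0.23) = 0.3885
vega = S·φ(d₁)·√T = 426·0.3885·0.8660 = 143.3239

143.32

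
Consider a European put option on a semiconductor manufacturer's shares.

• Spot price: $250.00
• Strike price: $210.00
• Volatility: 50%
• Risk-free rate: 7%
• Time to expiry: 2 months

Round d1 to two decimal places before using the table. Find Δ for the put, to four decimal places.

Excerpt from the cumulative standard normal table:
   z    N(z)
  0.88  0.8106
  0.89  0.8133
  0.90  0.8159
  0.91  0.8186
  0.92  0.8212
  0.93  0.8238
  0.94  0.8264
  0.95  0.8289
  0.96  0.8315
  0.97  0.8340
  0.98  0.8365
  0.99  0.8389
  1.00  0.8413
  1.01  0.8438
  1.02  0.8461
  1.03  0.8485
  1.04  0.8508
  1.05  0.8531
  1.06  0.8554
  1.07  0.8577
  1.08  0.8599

σ√T = 0.5·√0.1667 = 0.2041
d₁ = [ln(250/210) + (0.07 + ½·0.5²)·0.1667] / (σ√T) = (0.1744 + 0.0325) / 0.2041 = 1.0134 ≈ 1.01
N(d₁) = N(1.01) = 0.8438
Δ_put = N(d₁) − 1 = 0.8438 − 1 = -0.1562

-0.1562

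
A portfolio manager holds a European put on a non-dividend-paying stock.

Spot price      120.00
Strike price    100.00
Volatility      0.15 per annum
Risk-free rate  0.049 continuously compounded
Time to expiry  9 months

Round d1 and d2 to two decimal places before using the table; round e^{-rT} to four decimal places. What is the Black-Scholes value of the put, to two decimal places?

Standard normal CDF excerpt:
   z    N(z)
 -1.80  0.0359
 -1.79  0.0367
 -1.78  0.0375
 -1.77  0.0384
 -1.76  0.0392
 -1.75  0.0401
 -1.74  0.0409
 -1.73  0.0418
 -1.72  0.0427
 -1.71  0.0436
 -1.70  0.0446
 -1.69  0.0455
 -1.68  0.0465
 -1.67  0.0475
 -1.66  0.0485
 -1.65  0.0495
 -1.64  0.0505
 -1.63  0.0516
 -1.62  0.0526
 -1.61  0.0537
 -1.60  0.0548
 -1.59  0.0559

0.26

σ√T = 0.15·√0.75 = 0.1299
ln(S/K) + (r + σ²/2)T = ln(120/100) + (0.049 + 0.15²/2)·0.75 = 0.1823 + 0.0452 = 0.2275
d₁ = 0.2275 / 0.1299 = 1.7514 ≈ 1.75
d₂ = d₁ − σ√T = 1.7514 − 0.1299 = 1.6215 ≈ 1.62
e^(−rT) = e^(−0.049·0.75) = 0.9639
N(−d₂) = N(-1.62) = 0.0526;  N(−d₁) = N(-1.75) = 0.0401
P = 100·0.9639·0.0526 − 120·0.0401 = 5.0701 − 4.8120 = 0.2581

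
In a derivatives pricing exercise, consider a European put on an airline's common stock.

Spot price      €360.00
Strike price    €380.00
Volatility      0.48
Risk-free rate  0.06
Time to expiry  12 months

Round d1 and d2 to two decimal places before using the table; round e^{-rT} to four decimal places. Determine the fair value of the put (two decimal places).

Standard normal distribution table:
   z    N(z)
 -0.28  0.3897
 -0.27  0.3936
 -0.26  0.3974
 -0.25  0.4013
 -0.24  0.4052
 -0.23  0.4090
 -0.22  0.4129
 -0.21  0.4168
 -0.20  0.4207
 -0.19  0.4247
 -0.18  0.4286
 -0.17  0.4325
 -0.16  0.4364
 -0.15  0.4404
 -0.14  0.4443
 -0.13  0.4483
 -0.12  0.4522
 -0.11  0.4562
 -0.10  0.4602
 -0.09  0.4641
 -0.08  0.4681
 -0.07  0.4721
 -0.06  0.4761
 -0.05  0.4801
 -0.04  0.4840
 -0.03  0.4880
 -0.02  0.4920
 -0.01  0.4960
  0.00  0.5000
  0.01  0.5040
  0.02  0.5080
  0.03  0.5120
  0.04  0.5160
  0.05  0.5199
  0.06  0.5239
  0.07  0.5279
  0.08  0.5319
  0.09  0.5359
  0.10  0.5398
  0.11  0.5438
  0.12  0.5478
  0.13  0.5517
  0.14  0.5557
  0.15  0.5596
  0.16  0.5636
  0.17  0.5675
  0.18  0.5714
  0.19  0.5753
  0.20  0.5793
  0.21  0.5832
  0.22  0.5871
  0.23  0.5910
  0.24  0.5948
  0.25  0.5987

σ√T = 0.48·√1 = 0.4800
ln(S/K) + (r + σ²/2)T = ln(360/380) + (0.06 + 0.48²/2)·1 = -0.0541 + 0.1752 = 0.1211
d₁ = 0.1211 / 0.4800 = 0.2524 which rounds to 0.25
d₂ = d₁ − σ√T = 0.2524 − 0.4800 = -0.2276 which rounds to -0.23
exp(−rT) = exp(−0.06·1) = 0.9418
N(−d₂) = N(0.23) = 0.5910;  N(−d₁) = N(-0.25) = 0.4013
P = 380·0.9418·0.5910 − 360·0.4013 = 211.5094 − 144.4680 = 67.0414

€67.04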